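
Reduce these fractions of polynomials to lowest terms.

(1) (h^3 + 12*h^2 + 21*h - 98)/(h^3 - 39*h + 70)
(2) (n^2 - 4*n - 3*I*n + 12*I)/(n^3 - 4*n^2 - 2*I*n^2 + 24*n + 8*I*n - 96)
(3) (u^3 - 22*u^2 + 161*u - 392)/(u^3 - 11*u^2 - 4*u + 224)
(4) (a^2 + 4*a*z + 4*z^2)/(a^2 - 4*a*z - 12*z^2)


(1) = (h + 7)/(h - 5)
(2) = (n - 3*I)/(n^2 - 2*I*n + 24)
(3) = (u - 7)/(u + 4)
(4) = (-a - 2*z)/(-a + 6*z)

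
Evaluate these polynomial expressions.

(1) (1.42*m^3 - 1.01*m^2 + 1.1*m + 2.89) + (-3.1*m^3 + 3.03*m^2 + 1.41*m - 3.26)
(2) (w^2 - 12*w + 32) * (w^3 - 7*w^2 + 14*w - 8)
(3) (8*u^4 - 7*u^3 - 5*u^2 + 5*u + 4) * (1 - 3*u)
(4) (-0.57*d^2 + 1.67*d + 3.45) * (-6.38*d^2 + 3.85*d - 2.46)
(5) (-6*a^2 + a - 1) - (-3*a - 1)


(1) = -1.68*m^3 + 2.02*m^2 + 2.51*m - 0.37
(2) = w^5 - 19*w^4 + 130*w^3 - 400*w^2 + 544*w - 256
(3) = -24*u^5 + 29*u^4 + 8*u^3 - 20*u^2 - 7*u + 4
(4) = 3.6366*d^4 - 12.8491*d^3 - 14.1793*d^2 + 9.1743*d - 8.487
(5) = -6*a^2 + 4*a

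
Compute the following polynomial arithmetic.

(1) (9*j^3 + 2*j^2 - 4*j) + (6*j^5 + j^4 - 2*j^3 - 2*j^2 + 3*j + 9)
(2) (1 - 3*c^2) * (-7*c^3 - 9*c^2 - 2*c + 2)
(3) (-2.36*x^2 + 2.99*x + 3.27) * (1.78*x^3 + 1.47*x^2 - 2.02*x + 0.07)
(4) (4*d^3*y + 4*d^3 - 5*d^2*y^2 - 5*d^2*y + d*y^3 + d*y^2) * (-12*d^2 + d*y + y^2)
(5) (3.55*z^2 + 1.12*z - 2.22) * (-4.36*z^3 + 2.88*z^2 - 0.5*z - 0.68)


(1) = 6*j^5 + j^4 + 7*j^3 - j + 9
(2) = 21*c^5 + 27*c^4 - c^3 - 15*c^2 - 2*c + 2
(3) = -4.2008*x^5 + 1.853*x^4 + 14.9831*x^3 - 1.3981*x^2 - 6.3961*x + 0.2289
(4) = -48*d^5*y - 48*d^5 + 64*d^4*y^2 + 64*d^4*y - 13*d^3*y^3 - 13*d^3*y^2 - 4*d^2*y^4 - 4*d^2*y^3 + d*y^5 + d*y^4
(5) = -15.478*z^5 + 5.3408*z^4 + 11.1298*z^3 - 9.3676*z^2 + 0.3484*z + 1.5096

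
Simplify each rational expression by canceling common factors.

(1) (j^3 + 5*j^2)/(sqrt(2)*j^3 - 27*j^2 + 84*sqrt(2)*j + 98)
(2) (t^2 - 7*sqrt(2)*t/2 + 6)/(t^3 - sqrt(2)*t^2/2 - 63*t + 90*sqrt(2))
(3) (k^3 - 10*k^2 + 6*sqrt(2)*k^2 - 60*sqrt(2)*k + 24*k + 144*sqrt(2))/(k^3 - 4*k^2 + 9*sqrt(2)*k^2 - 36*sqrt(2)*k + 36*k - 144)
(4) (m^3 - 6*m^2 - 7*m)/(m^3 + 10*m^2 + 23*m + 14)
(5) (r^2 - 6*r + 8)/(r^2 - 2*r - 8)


(1) = (j^3 + 5*j^2)/(sqrt(2)*j^3 - 27*j^2 + 84*sqrt(2)*j + 98)
(2) = (4*t - 8*sqrt(2))/(4*t^2 + 4*sqrt(2)*t - 240)
(3) = (k - 6)/(k + 3*sqrt(2))
(4) = (m^2 - 7*m)/(m^2 + 9*m + 14)
(5) = (r - 2)/(r + 2)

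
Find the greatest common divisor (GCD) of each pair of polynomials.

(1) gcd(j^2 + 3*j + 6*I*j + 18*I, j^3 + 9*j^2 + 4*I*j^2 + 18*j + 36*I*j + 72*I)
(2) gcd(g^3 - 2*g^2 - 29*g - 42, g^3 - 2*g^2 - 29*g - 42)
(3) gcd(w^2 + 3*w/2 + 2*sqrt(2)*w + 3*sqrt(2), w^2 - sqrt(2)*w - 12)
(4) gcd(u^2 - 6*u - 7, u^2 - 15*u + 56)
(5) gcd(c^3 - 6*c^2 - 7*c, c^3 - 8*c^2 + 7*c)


(1) = gcd((j + 3)*(j + 6*I), (j + 3)*(j + 6)*(j + 4*I)) = j + 3
(2) = g^3 - 2*g^2 - 29*g - 42
(3) = w + 2*sqrt(2)
(4) = u - 7
(5) = c^2 - 7*c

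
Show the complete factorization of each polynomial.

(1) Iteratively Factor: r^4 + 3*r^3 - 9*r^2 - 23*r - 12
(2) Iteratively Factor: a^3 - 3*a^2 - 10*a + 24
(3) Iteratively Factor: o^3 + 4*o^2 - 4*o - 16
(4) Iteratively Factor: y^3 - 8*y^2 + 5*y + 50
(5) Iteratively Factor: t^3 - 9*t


(1) = (r - 3)*(r^3 + 6*r^2 + 9*r + 4) = (r - 3)*(r + 1)*(r^2 + 5*r + 4) = (r - 3)*(r + 1)^2*(r + 4)
(2) = (a + 3)*(a^2 - 6*a + 8) = (a - 2)*(a + 3)*(a - 4)
(3) = (o + 4)*(o^2 - 4) = (o - 2)*(o + 4)*(o + 2)
(4) = (y + 2)*(y^2 - 10*y + 25) = (y - 5)*(y + 2)*(y - 5)
(5) = (t + 3)*(t^2 - 3*t) = t*(t + 3)*(t - 3)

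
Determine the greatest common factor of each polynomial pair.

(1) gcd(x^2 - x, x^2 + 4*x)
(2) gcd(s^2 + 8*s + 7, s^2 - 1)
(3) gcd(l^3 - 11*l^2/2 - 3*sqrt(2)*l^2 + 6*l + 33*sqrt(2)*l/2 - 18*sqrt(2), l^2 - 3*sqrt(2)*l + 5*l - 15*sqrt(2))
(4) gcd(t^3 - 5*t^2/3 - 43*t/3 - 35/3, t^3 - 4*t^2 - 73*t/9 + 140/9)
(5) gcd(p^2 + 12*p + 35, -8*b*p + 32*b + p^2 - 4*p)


(1) = gcd(x*(x - 1), x*(x + 4)) = x
(2) = s + 1
(3) = l - 3*sqrt(2)
(4) = t^2 - 8*t/3 - 35/3
(5) = gcd((p + 5)*(p + 7), (-8*b + p)*(p - 4)) = 1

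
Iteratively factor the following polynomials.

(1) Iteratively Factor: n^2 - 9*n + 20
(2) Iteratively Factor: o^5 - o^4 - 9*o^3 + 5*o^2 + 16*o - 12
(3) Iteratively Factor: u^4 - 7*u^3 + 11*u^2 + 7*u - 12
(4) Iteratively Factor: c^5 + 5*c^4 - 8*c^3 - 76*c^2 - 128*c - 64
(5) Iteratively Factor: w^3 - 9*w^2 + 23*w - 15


(1) = (n - 4)*(n - 5)
(2) = (o - 3)*(o^4 + 2*o^3 - 3*o^2 - 4*o + 4) = (o - 3)*(o + 2)*(o^3 - 3*o + 2) = (o - 3)*(o - 1)*(o + 2)*(o^2 + o - 2) = (o - 3)*(o - 1)^2*(o + 2)*(o + 2)
(3) = (u - 4)*(u^3 - 3*u^2 - u + 3) = (u - 4)*(u - 3)*(u^2 - 1) = (u - 4)*(u - 3)*(u + 1)*(u - 1)
(4) = (c + 1)*(c^4 + 4*c^3 - 12*c^2 - 64*c - 64) = (c - 4)*(c + 1)*(c^3 + 8*c^2 + 20*c + 16) = (c - 4)*(c + 1)*(c + 2)*(c^2 + 6*c + 8) = (c - 4)*(c + 1)*(c + 2)^2*(c + 4)
(5) = (w - 1)*(w^2 - 8*w + 15) = (w - 5)*(w - 1)*(w - 3)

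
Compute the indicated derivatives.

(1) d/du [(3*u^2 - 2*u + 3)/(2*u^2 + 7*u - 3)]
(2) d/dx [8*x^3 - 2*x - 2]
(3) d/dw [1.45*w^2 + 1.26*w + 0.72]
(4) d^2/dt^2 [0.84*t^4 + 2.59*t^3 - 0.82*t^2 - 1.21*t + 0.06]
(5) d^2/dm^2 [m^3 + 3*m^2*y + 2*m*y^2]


(1) = 5*(5*u^2 - 6*u - 3)/(4*u^4 + 28*u^3 + 37*u^2 - 42*u + 9)
(2) = 24*x^2 - 2
(3) = 2.9*w + 1.26
(4) = 10.08*t^2 + 15.54*t - 1.64
(5) = 6*m + 6*y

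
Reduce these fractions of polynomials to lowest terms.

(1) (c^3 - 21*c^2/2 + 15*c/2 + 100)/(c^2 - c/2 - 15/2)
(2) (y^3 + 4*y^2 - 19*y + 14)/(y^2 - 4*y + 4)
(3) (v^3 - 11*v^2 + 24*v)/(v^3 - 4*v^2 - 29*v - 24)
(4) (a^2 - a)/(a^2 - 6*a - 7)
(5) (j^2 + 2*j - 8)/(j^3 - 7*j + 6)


(1) = (c^2 - 13*c + 40)/(c - 3)
(2) = (y^2 + 6*y - 7)/(y - 2)
(3) = (v^2 - 3*v)/(v^2 + 4*v + 3)
(4) = (a^2 - a)/(a^2 - 6*a - 7)
(5) = (j + 4)/(j^2 + 2*j - 3)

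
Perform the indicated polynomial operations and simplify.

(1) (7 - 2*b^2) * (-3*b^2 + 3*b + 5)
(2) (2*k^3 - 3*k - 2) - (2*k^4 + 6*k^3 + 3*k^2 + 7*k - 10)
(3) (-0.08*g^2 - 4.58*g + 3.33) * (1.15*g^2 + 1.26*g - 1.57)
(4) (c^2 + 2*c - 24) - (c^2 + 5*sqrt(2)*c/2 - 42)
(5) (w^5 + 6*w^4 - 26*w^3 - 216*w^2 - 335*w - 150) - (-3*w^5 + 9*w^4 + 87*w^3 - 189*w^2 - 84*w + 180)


(1) = 6*b^4 - 6*b^3 - 31*b^2 + 21*b + 35
(2) = -2*k^4 - 4*k^3 - 3*k^2 - 10*k + 8
(3) = -0.092*g^4 - 5.3678*g^3 - 1.8157*g^2 + 11.3864*g - 5.2281
(4) = -5*sqrt(2)*c/2 + 2*c + 18
(5) = 4*w^5 - 3*w^4 - 113*w^3 - 27*w^2 - 251*w - 330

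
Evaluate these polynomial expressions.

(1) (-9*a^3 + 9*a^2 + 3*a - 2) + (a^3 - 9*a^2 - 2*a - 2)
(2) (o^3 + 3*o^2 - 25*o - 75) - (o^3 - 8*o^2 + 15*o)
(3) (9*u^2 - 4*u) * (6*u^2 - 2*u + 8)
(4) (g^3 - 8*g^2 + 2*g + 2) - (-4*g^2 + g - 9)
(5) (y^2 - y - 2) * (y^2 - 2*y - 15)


(1) = -8*a^3 + a - 4
(2) = 11*o^2 - 40*o - 75
(3) = 54*u^4 - 42*u^3 + 80*u^2 - 32*u
(4) = g^3 - 4*g^2 + g + 11
(5) = y^4 - 3*y^3 - 15*y^2 + 19*y + 30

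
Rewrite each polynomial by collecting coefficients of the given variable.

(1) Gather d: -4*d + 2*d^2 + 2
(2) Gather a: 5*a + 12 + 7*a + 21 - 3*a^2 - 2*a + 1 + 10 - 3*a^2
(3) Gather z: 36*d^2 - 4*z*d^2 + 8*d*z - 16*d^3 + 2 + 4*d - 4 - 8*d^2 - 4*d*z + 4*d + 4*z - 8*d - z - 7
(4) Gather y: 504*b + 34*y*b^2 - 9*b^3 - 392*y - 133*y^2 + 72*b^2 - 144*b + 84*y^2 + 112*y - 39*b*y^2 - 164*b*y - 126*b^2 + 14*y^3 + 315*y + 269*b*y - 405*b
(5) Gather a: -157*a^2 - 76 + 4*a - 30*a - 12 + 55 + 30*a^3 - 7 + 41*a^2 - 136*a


(1) = 2*d^2 - 4*d + 2
(2) = -6*a^2 + 10*a + 44
(3) = -16*d^3 + 28*d^2 + z*(-4*d^2 + 4*d + 3) - 9
(4) = -9*b^3 - 54*b^2 - 45*b + 14*y^3 + y^2*(-39*b - 49) + y*(34*b^2 + 105*b + 35)
(5) = 30*a^3 - 116*a^2 - 162*a - 40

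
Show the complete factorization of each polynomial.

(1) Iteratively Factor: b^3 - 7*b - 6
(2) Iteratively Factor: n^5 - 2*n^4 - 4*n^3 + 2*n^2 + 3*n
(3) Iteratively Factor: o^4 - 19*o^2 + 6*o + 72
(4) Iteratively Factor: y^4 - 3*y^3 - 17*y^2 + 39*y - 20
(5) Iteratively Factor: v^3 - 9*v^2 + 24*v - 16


(1) = (b + 2)*(b^2 - 2*b - 3) = (b - 3)*(b + 2)*(b + 1)
(2) = (n + 1)*(n^4 - 3*n^3 - n^2 + 3*n) = (n - 1)*(n + 1)*(n^3 - 2*n^2 - 3*n) = n*(n - 1)*(n + 1)*(n^2 - 2*n - 3) = n*(n - 3)*(n - 1)*(n + 1)*(n + 1)
(3) = (o - 3)*(o^3 + 3*o^2 - 10*o - 24) = (o - 3)^2*(o^2 + 6*o + 8) = (o - 3)^2*(o + 2)*(o + 4)
(4) = (y - 1)*(y^3 - 2*y^2 - 19*y + 20) = (y - 5)*(y - 1)*(y^2 + 3*y - 4) = (y - 5)*(y - 1)^2*(y + 4)
(5) = (v - 4)*(v^2 - 5*v + 4) = (v - 4)^2*(v - 1)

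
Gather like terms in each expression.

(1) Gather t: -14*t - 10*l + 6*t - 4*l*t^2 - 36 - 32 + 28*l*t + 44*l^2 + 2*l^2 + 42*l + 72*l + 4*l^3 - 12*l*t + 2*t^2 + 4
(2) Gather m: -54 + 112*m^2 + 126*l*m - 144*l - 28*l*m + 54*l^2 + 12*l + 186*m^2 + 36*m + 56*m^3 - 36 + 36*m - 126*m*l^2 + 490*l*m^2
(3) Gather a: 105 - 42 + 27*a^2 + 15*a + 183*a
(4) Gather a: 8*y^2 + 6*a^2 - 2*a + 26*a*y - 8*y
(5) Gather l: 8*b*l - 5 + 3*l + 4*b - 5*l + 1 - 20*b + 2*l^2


(1) = 4*l^3 + 46*l^2 + 104*l + t^2*(2 - 4*l) + t*(16*l - 8) - 64
(2) = 54*l^2 - 132*l + 56*m^3 + m^2*(490*l + 298) + m*(-126*l^2 + 98*l + 72) - 90
(3) = 27*a^2 + 198*a + 63
(4) = 6*a^2 + a*(26*y - 2) + 8*y^2 - 8*y
(5) = -16*b + 2*l^2 + l*(8*b - 2) - 4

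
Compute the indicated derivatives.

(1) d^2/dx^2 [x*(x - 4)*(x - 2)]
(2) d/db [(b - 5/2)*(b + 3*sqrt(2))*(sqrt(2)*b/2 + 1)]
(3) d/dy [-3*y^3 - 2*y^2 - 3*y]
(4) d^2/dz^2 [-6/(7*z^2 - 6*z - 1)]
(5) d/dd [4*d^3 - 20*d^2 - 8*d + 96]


(1) = 6*x - 12
(2) = 3*sqrt(2)*b^2/2 - 5*sqrt(2)*b/2 + 8*b - 10 + 3*sqrt(2)
(3) = -9*y^2 - 4*y - 3
(4) = 12*(-49*z^2 + 42*z + 4*(7*z - 3)^2 + 7)/(-7*z^2 + 6*z + 1)^3
(5) = 12*d^2 - 40*d - 8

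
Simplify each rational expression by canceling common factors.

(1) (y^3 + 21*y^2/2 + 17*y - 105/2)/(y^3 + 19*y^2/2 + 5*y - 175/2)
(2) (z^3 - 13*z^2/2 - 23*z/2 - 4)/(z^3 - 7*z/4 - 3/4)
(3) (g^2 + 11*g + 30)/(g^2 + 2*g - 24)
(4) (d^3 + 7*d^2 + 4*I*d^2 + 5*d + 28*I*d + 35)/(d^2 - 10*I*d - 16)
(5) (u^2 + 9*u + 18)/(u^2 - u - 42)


(1) = (2*y - 3)/(2*y - 5)
(2) = (2*z - 16)/(2*z - 3)
(3) = (g + 5)/(g - 4)
(4) = (d^3 + d^2*(7 + 4*I) + d*(5 + 28*I) + 35)/(d^2 - 10*I*d - 16)
(5) = (u + 3)/(u - 7)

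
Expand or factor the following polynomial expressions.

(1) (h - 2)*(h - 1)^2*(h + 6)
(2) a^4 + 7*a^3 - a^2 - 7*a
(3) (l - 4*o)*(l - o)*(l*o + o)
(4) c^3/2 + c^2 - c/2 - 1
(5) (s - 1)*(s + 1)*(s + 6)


(1) = h^4 + 2*h^3 - 19*h^2 + 28*h - 12
(2) = a*(a - 1)*(a + 1)*(a + 7)
(3) = l^3*o - 5*l^2*o^2 + l^2*o + 4*l*o^3 - 5*l*o^2 + 4*o^3
(4) = (c/2 + 1)*(c - 1)*(c + 1)
(5) = s^3 + 6*s^2 - s - 6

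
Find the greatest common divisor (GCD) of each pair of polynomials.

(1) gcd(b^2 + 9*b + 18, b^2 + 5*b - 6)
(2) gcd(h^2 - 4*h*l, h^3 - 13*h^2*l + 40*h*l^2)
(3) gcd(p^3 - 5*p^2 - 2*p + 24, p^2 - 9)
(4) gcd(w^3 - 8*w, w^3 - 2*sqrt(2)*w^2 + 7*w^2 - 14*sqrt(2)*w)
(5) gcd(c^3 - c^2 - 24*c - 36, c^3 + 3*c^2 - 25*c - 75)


(1) = gcd((b + 3)*(b + 6), (b - 1)*(b + 6)) = b + 6
(2) = h
(3) = gcd((p - 4)*(p - 3)*(p + 2), (p - 3)*(p + 3)) = p - 3
(4) = w^2 - 2*sqrt(2)*w
(5) = c + 3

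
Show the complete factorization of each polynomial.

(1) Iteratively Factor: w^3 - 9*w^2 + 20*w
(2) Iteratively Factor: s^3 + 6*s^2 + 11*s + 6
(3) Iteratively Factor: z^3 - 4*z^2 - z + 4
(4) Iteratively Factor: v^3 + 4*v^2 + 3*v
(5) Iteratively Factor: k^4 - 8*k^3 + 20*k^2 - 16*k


(1) = (w)*(w^2 - 9*w + 20) = w*(w - 4)*(w - 5)
(2) = (s + 2)*(s^2 + 4*s + 3) = (s + 1)*(s + 2)*(s + 3)
(3) = (z + 1)*(z^2 - 5*z + 4) = (z - 1)*(z + 1)*(z - 4)
(4) = (v + 1)*(v^2 + 3*v) = v*(v + 1)*(v + 3)
(5) = (k)*(k^3 - 8*k^2 + 20*k - 16) = k*(k - 4)*(k^2 - 4*k + 4) = k*(k - 4)*(k - 2)*(k - 2)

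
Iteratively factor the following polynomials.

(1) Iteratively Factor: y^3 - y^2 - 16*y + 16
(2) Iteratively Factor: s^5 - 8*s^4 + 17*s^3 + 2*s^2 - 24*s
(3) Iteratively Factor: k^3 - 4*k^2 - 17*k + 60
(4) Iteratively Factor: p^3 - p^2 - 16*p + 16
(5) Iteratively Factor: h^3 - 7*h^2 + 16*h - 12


(1) = (y + 4)*(y^2 - 5*y + 4) = (y - 1)*(y + 4)*(y - 4)
(2) = (s + 1)*(s^4 - 9*s^3 + 26*s^2 - 24*s) = (s - 3)*(s + 1)*(s^3 - 6*s^2 + 8*s) = (s - 4)*(s - 3)*(s + 1)*(s^2 - 2*s) = (s - 4)*(s - 3)*(s - 2)*(s + 1)*(s)
(3) = (k + 4)*(k^2 - 8*k + 15) = (k - 5)*(k + 4)*(k - 3)
(4) = (p - 4)*(p^2 + 3*p - 4) = (p - 4)*(p - 1)*(p + 4)
(5) = (h - 3)*(h^2 - 4*h + 4) = (h - 3)*(h - 2)*(h - 2)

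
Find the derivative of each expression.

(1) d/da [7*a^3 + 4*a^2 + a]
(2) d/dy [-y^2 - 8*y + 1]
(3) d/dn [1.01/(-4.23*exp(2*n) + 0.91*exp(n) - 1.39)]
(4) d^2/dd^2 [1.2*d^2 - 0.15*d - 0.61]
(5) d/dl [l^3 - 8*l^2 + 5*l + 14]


(1) = 21*a^2 + 8*a + 1
(2) = -2*y - 8
(3) = (8.5446*exp(n) - 0.9191)*exp(n)/(4.23*exp(2*n) - 0.91*exp(n) + 1.39)^2
(4) = 2.40000000000000
(5) = 3*l^2 - 16*l + 5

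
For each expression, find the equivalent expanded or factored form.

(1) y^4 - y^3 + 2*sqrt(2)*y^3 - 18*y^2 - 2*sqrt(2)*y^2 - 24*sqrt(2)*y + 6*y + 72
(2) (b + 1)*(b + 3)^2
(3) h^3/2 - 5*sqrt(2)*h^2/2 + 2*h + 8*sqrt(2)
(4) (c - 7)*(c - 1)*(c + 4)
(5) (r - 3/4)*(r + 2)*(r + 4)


(1) = (y - 4)*(y + 3)*(y - sqrt(2))*(y + 3*sqrt(2))
(2) = b^3 + 7*b^2 + 15*b + 9
(3) = (h/2 + sqrt(2)/2)*(h - 4*sqrt(2))*(h - 2*sqrt(2))
(4) = c^3 - 4*c^2 - 25*c + 28
(5) = r^3 + 21*r^2/4 + 7*r/2 - 6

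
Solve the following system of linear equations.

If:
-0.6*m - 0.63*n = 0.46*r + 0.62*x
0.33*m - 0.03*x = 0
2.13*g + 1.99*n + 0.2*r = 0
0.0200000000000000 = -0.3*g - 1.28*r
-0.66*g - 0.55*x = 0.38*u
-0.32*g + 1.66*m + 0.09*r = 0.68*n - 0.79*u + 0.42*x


Then:
g = -0.01
m = 0.00
n = 0.01
r = -0.01
u = 0.01
x = 0.00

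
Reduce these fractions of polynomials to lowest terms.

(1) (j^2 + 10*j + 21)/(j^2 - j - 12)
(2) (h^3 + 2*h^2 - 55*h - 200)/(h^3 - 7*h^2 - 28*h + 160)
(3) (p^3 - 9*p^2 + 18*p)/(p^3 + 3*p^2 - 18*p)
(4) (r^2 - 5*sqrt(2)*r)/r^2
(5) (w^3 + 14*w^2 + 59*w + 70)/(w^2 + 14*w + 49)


(1) = (j + 7)/(j - 4)
(2) = (h + 5)/(h - 4)
(3) = (p - 6)/(p + 6)
(4) = (r - 5*sqrt(2))/r
(5) = (w^2 + 7*w + 10)/(w + 7)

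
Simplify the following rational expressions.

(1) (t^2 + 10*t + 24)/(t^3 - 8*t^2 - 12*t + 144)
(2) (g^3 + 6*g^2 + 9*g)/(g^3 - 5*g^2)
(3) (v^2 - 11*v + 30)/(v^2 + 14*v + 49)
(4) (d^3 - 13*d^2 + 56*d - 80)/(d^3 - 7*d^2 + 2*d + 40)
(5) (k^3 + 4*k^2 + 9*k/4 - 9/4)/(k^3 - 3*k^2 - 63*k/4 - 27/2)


(1) = (t + 6)/(t^2 - 12*t + 36)
(2) = (g^2 + 6*g + 9)/(g^2 - 5*g)
(3) = (v^2 - 11*v + 30)/(v^2 + 14*v + 49)
(4) = (d - 4)/(d + 2)
(5) = (2*k^2 + 5*k - 3)/(2*k^2 - 9*k - 18)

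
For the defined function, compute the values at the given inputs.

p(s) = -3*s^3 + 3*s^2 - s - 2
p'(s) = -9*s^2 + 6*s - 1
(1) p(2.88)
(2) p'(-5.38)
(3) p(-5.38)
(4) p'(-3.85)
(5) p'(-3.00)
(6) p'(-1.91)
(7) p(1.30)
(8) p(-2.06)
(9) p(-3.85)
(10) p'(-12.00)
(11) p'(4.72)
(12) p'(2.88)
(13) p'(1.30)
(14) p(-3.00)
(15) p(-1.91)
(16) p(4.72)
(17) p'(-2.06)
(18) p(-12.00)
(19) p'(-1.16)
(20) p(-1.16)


(1) = -51.66
(2) = -293.78
(3) = 557.38
(4) = -157.50
(5) = -100.00
(6) = -45.29
(7) = -4.82
(8) = 39.02
(9) = 217.52
(10) = -1369.00
(11) = -173.19
(12) = -58.37
(13) = -8.41
(14) = 109.00
(15) = 31.76
(16) = -255.35
(17) = -51.55
(18) = 5626.00
(19) = -20.07
(20) = 7.88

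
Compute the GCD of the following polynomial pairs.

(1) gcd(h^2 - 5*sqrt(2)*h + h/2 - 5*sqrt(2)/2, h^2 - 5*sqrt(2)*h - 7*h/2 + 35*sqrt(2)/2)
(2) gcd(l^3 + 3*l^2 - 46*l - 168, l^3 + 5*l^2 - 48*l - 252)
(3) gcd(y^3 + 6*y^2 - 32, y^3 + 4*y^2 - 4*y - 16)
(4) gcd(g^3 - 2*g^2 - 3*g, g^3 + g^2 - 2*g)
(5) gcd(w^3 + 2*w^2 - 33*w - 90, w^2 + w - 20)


(1) = gcd((h + 1/2)*(h - 5*sqrt(2)), (h - 7/2)*(h - 5*sqrt(2))) = h - 5*sqrt(2)
(2) = gcd((l - 7)*(l + 4)*(l + 6), (l - 7)*(l + 6)^2) = l^2 - l - 42
(3) = gcd((y - 2)*(y + 4)^2, (y - 2)*(y + 2)*(y + 4)) = y^2 + 2*y - 8
(4) = gcd(g*(g - 3)*(g + 1), g*(g - 1)*(g + 2)) = g
(5) = w + 5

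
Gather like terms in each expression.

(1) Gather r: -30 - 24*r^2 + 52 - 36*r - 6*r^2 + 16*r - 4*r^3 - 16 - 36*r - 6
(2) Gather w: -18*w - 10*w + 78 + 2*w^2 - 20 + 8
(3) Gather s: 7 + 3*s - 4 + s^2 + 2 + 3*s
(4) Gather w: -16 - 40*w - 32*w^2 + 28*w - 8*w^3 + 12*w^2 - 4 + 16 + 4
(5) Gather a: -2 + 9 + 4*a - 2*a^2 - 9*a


(1) = -4*r^3 - 30*r^2 - 56*r
(2) = 2*w^2 - 28*w + 66
(3) = s^2 + 6*s + 5
(4) = -8*w^3 - 20*w^2 - 12*w
(5) = -2*a^2 - 5*a + 7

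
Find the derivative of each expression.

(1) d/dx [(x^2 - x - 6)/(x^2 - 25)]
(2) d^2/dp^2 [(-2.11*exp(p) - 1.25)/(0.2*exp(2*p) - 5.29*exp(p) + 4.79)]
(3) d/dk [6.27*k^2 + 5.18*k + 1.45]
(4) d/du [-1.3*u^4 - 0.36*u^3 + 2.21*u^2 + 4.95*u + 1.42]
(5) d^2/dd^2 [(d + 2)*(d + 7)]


(1) = (x^2 - 38*x + 25)/(x^4 - 50*x^2 + 625)
(2) = (-0.0844*exp(4*p) - 2.43238*exp(3*p) + 16.09578*exp(2*p) - 83.655626*exp(p) - 80.085926)*exp(p)/(0.008*exp(6*p) - 0.6348*exp(5*p) + 17.36526*exp(4*p) - 178.442809*exp(3*p) + 415.897977*exp(2*p) - 364.122867*exp(p) + 109.902239)
(3) = 12.54*k + 5.18
(4) = -5.2*u^3 - 1.08*u^2 + 4.42*u + 4.95
(5) = 2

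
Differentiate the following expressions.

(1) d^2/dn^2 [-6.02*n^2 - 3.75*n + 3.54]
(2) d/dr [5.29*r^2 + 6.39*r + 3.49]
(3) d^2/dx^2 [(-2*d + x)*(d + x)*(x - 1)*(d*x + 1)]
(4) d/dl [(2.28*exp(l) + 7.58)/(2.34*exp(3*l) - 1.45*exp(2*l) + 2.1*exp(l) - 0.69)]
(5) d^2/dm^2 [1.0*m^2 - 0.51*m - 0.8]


(1) = -12.0400000000000
(2) = 10.58*r + 6.39
(3) = -4*d^3 - 6*d^2*x + 2*d^2 + 12*d*x^2 - 6*d*x - 2*d + 6*x - 2
(4) = (-10.6704*exp(3*l) - 49.9056*exp(2*l) + 21.982*exp(l) - 17.4912)*exp(l)/(5.4756*exp(6*l) - 6.786*exp(5*l) + 11.9305*exp(4*l) - 9.3192*exp(3*l) + 6.411*exp(2*l) - 2.898*exp(l) + 0.4761)
(5) = 2.00000000000000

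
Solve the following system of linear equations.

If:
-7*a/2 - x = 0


Then:
a = -2*x/7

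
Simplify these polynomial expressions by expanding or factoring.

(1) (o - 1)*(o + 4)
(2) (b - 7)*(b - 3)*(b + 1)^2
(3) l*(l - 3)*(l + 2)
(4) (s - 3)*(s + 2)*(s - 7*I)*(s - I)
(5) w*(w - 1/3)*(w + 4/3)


(1) = o^2 + 3*o - 4
(2) = b^4 - 8*b^3 + 2*b^2 + 32*b + 21
(3) = l^3 - l^2 - 6*l
(4) = s^4 - s^3 - 8*I*s^3 - 13*s^2 + 8*I*s^2 + 7*s + 48*I*s + 42
(5) = w^3 + w^2 - 4*w/9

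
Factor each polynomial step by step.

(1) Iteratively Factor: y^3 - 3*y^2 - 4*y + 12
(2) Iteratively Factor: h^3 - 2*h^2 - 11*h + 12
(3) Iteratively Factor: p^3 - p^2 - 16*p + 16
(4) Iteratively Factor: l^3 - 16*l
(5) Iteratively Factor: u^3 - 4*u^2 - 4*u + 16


(1) = (y - 2)*(y^2 - y - 6) = (y - 2)*(y + 2)*(y - 3)
(2) = (h - 1)*(h^2 - h - 12) = (h - 4)*(h - 1)*(h + 3)
(3) = (p + 4)*(p^2 - 5*p + 4) = (p - 1)*(p + 4)*(p - 4)
(4) = (l - 4)*(l^2 + 4*l) = l*(l - 4)*(l + 4)
(5) = (u - 2)*(u^2 - 2*u - 8) = (u - 2)*(u + 2)*(u - 4)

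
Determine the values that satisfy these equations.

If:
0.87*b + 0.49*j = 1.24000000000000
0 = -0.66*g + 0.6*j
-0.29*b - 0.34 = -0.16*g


Then:
b = 0.05
g = 2.22
j = 2.44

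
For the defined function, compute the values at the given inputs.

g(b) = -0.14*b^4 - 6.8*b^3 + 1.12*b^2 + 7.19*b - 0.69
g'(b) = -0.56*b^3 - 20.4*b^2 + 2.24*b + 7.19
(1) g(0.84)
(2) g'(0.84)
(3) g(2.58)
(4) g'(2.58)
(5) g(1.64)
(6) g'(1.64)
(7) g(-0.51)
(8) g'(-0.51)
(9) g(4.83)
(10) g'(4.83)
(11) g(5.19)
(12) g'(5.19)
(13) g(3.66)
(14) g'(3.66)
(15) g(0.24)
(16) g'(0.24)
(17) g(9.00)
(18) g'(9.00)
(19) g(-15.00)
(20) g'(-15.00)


(1) = 2.04
(2) = -5.65
(3) = -97.67
(4) = -132.44
(5) = -16.89
(6) = -46.47
(7) = -3.17
(8) = 0.82
(9) = -782.24
(10) = -521.00
(11) = -985.41
(12) = -608.97
(13) = -317.88
(14) = -285.34
(15) = 1.01
(16) = 6.54
(17) = -5721.00
(18) = -2033.29
(19) = 16005.96
(20) = -2726.41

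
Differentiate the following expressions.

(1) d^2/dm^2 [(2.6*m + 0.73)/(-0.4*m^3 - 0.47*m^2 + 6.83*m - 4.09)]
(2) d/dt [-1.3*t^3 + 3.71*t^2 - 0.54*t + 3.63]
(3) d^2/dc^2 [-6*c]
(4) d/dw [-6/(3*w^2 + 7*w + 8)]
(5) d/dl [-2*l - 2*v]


(1) = (-2.496*m^5 - 4.3344*m^4 - 17.55092*m^3 + 62.041818*m^2 + 51.213798*m - 210.561276)/(0.064*m^9 + 0.2256*m^8 - 3.01332*m^7 - 5.637217*m^6 + 56.065959*m^5 + 1.442112*m^4 - 377.314121*m^3 + 595.968624*m^2 - 342.758769*m + 68.417929)
(2) = -3.9*t^2 + 7.42*t - 0.54
(3) = 0
(4) = 6*(6*w + 7)/(3*w^2 + 7*w + 8)^2
(5) = -2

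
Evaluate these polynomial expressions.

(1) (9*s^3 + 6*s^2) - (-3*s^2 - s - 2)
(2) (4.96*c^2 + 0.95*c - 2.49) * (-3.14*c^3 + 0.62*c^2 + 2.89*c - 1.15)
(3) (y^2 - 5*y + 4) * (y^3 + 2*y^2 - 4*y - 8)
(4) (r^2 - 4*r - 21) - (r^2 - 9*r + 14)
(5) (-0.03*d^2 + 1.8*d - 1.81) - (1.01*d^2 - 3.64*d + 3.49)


(1) = 9*s^3 + 9*s^2 + s + 2
(2) = -15.5744*c^5 + 0.0922*c^4 + 22.742*c^3 - 4.5023*c^2 - 8.2886*c + 2.8635
(3) = y^5 - 3*y^4 - 10*y^3 + 20*y^2 + 24*y - 32
(4) = 5*r - 35
(5) = -1.04*d^2 + 5.44*d - 5.3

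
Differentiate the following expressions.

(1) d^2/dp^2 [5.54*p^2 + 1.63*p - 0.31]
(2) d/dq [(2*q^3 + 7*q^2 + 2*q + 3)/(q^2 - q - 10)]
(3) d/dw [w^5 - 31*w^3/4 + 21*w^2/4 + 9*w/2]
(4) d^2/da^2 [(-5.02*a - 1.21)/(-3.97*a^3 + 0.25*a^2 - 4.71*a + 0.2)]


(1) = 11.0800000000000
(2) = (2*q^4 - 4*q^3 - 69*q^2 - 146*q - 17)/(q^4 - 2*q^3 - 19*q^2 + 20*q + 100)
(3) = 5*w^4 - 93*w^2/4 + 21*w/2 + 9/2
(4) = (474.718308*a^5 + 198.954168*a^4 - 206.322248*a^3 + 184.036872*a^2 - 4.29021*a + 63.022202)/(62.570773*a^9 - 11.820675*a^8 + 223.445892*a^7 - 37.520215*a^6 + 266.286756*a^5 - 39.114015*a^4 + 106.376511*a^3 - 13.34046*a^2 + 0.5652*a - 0.008)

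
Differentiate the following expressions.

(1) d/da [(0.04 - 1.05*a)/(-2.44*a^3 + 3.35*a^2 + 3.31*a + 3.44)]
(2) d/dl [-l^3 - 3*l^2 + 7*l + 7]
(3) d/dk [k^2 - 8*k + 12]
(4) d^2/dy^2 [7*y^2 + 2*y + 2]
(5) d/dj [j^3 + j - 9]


(1) = (-5.124*a^3 + 3.8103*a^2 - 0.268*a - 3.7444)/(5.9536*a^6 - 16.348*a^5 - 4.9303*a^4 + 5.3898*a^3 + 34.0041*a^2 + 22.7728*a + 11.8336)
(2) = -3*l^2 - 6*l + 7
(3) = 2*k - 8
(4) = 14
(5) = 3*j^2 + 1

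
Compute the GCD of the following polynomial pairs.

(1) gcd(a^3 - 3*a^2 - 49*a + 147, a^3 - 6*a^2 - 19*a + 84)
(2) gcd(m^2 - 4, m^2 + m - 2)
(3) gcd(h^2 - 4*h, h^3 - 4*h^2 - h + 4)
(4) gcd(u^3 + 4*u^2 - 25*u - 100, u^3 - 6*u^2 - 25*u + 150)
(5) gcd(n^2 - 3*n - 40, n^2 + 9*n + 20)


(1) = a^2 - 10*a + 21
(2) = gcd((m - 2)*(m + 2), (m - 1)*(m + 2)) = m + 2
(3) = gcd(h*(h - 4), (h - 4)*(h - 1)*(h + 1)) = h - 4
(4) = u^2 - 25
(5) = gcd((n - 8)*(n + 5), (n + 4)*(n + 5)) = n + 5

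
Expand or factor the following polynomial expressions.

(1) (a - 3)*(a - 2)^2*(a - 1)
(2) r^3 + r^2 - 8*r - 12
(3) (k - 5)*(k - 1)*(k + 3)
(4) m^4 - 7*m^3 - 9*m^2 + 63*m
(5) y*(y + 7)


(1) = a^4 - 8*a^3 + 23*a^2 - 28*a + 12
(2) = (r - 3)*(r + 2)^2
(3) = k^3 - 3*k^2 - 13*k + 15
(4) = m*(m - 7)*(m - 3)*(m + 3)
(5) = y^2 + 7*y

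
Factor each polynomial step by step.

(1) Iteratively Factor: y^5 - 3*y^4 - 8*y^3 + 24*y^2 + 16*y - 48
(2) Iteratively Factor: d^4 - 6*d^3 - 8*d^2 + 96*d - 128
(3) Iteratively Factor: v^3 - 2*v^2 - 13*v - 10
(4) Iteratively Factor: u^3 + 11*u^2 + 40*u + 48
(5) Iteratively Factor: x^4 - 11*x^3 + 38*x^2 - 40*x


(1) = (y + 2)*(y^4 - 5*y^3 + 2*y^2 + 20*y - 24) = (y - 3)*(y + 2)*(y^3 - 2*y^2 - 4*y + 8) = (y - 3)*(y - 2)*(y + 2)*(y^2 - 4) = (y - 3)*(y - 2)*(y + 2)^2*(y - 2)
(2) = (d + 4)*(d^3 - 10*d^2 + 32*d - 32) = (d - 4)*(d + 4)*(d^2 - 6*d + 8) = (d - 4)^2*(d + 4)*(d - 2)
(3) = (v + 2)*(v^2 - 4*v - 5) = (v - 5)*(v + 2)*(v + 1)
(4) = (u + 3)*(u^2 + 8*u + 16) = (u + 3)*(u + 4)*(u + 4)
(5) = (x - 2)*(x^3 - 9*x^2 + 20*x) = x*(x - 2)*(x^2 - 9*x + 20) = x*(x - 4)*(x - 2)*(x - 5)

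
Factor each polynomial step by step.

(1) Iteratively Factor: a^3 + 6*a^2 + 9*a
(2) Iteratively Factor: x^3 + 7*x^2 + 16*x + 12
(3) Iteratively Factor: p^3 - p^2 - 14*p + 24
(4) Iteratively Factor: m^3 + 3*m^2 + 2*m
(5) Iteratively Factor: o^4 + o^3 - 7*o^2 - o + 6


(1) = (a + 3)*(a^2 + 3*a) = (a + 3)^2*(a)
(2) = (x + 2)*(x^2 + 5*x + 6) = (x + 2)*(x + 3)*(x + 2)
(3) = (p + 4)*(p^2 - 5*p + 6) = (p - 3)*(p + 4)*(p - 2)
(4) = (m + 2)*(m^2 + m) = m*(m + 2)*(m + 1)
(5) = (o - 1)*(o^3 + 2*o^2 - 5*o - 6) = (o - 1)*(o + 3)*(o^2 - o - 2) = (o - 2)*(o - 1)*(o + 3)*(o + 1)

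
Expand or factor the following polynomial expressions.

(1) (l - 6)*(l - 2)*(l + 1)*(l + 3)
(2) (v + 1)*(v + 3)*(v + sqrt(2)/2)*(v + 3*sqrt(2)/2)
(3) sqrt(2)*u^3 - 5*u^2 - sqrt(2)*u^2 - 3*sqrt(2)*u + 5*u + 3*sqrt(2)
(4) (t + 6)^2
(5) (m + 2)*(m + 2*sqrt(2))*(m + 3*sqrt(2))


(1) = l^4 - 4*l^3 - 17*l^2 + 24*l + 36
(2) = v^4 + 2*sqrt(2)*v^3 + 4*v^3 + 9*v^2/2 + 8*sqrt(2)*v^2 + 6*v + 6*sqrt(2)*v + 9/2
(3) = (u - 1)*(u - 3*sqrt(2))*(sqrt(2)*u + 1)
(4) = t^2 + 12*t + 36
(5) = m^3 + 2*m^2 + 5*sqrt(2)*m^2 + 12*m + 10*sqrt(2)*m + 24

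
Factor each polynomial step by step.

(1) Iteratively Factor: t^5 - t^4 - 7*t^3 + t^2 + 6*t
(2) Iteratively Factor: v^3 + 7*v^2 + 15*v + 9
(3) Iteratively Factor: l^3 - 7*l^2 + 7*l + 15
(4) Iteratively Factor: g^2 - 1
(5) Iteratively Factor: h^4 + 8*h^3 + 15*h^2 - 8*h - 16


(1) = (t + 1)*(t^4 - 2*t^3 - 5*t^2 + 6*t) = t*(t + 1)*(t^3 - 2*t^2 - 5*t + 6) = t*(t - 3)*(t + 1)*(t^2 + t - 2) = t*(t - 3)*(t + 1)*(t + 2)*(t - 1)
(2) = (v + 3)*(v^2 + 4*v + 3) = (v + 3)^2*(v + 1)
(3) = (l + 1)*(l^2 - 8*l + 15) = (l - 5)*(l + 1)*(l - 3)
(4) = (g - 1)*(g + 1)
(5) = (h + 4)*(h^3 + 4*h^2 - h - 4) = (h + 4)^2*(h^2 - 1) = (h - 1)*(h + 4)^2*(h + 1)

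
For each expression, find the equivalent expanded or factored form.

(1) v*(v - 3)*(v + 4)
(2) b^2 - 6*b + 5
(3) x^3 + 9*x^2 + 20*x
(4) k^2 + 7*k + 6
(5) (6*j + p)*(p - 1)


(1) = v^3 + v^2 - 12*v
(2) = (b - 5)*(b - 1)
(3) = x*(x + 4)*(x + 5)
(4) = (k + 1)*(k + 6)
(5) = 6*j*p - 6*j + p^2 - p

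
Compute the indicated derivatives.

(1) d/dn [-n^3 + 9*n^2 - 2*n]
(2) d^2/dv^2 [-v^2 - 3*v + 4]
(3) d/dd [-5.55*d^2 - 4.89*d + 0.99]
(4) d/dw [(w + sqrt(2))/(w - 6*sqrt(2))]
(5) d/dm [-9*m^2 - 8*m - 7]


(1) = -3*n^2 + 18*n - 2
(2) = -2
(3) = -11.1*d - 4.89
(4) = -7*sqrt(2)/(w - 6*sqrt(2))^2
(5) = -18*m - 8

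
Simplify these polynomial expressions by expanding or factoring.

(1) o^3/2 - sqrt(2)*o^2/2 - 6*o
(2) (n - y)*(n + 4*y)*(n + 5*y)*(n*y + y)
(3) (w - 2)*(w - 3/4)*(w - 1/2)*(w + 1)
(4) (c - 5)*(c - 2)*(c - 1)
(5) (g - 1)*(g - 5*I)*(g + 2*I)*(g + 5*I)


(1) = o*(o/2 + sqrt(2))*(o - 3*sqrt(2))
(2) = n^4*y + 8*n^3*y^2 + n^3*y + 11*n^2*y^3 + 8*n^2*y^2 - 20*n*y^4 + 11*n*y^3 - 20*y^4
(3) = w^4 - 9*w^3/4 - 3*w^2/8 + 17*w/8 - 3/4
(4) = c^3 - 8*c^2 + 17*c - 10
(5) = g^4 - g^3 + 2*I*g^3 + 25*g^2 - 2*I*g^2 - 25*g + 50*I*g - 50*I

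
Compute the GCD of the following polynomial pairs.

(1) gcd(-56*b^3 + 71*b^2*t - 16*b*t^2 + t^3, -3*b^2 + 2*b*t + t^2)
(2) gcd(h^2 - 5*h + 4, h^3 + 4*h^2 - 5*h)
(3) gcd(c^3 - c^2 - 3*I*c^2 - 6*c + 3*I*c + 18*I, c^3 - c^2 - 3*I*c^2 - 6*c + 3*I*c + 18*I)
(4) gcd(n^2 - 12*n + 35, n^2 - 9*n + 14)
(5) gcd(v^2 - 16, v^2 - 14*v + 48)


(1) = -b + t
(2) = gcd((h - 4)*(h - 1), h*(h - 1)*(h + 5)) = h - 1
(3) = gcd((c - 3)*(c + 2)*(c - 3*I), (c - 3)*(c + 2)*(c - 3*I)) = c^3 + c^2*(-1 - 3*I) + c*(-6 + 3*I) + 18*I
(4) = n - 7
(5) = 1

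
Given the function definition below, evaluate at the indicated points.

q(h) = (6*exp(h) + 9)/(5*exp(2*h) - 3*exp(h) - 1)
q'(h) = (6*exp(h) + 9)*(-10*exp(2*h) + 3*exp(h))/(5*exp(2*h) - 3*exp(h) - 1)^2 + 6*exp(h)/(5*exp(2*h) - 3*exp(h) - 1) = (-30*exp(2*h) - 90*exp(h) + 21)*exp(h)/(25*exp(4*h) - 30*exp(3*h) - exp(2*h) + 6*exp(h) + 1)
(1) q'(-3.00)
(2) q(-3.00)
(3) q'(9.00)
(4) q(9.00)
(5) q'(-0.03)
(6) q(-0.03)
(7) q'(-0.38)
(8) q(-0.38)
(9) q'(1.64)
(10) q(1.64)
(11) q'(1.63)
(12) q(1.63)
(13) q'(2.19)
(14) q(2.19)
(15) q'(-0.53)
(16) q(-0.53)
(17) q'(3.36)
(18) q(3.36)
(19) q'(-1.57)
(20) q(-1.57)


(1) = 0.63
(2) = -8.18
(3) = -0.00
(4) = 0.00
(5) = -144.34
(6) = 18.59
(7) = -73.37
(8) = -18.37
(9) = -0.47
(10) = 0.34
(11) = -0.48
(12) = 0.35
(13) = -0.21
(14) = 0.17
(15) = -23.35
(16) = -12.13
(17) = -0.05
(18) = 0.04
(19) = 0.10
(20) = -7.28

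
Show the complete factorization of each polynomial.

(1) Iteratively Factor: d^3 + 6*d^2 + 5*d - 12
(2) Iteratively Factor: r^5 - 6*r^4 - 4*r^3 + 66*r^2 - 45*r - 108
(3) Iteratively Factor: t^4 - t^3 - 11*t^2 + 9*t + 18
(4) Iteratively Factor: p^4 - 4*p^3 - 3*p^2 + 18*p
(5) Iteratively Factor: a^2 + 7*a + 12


(1) = (d - 1)*(d^2 + 7*d + 12) = (d - 1)*(d + 4)*(d + 3)
(2) = (r - 3)*(r^4 - 3*r^3 - 13*r^2 + 27*r + 36) = (r - 3)*(r + 3)*(r^3 - 6*r^2 + 5*r + 12) = (r - 4)*(r - 3)*(r + 3)*(r^2 - 2*r - 3) = (r - 4)*(r - 3)*(r + 1)*(r + 3)*(r - 3)
(3) = (t - 3)*(t^3 + 2*t^2 - 5*t - 6) = (t - 3)*(t - 2)*(t^2 + 4*t + 3) = (t - 3)*(t - 2)*(t + 3)*(t + 1)
(4) = (p)*(p^3 - 4*p^2 - 3*p + 18) = p*(p - 3)*(p^2 - p - 6) = p*(p - 3)*(p + 2)*(p - 3)
(5) = (a + 4)*(a + 3)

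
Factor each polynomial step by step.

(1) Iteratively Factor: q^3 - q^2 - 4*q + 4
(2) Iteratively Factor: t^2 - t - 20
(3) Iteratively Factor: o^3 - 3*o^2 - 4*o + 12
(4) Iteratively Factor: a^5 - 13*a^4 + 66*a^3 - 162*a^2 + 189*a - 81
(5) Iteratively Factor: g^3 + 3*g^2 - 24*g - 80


(1) = (q - 1)*(q^2 - 4) = (q - 1)*(q + 2)*(q - 2)
(2) = (t - 5)*(t + 4)
(3) = (o + 2)*(o^2 - 5*o + 6) = (o - 2)*(o + 2)*(o - 3)
(4) = (a - 3)*(a^4 - 10*a^3 + 36*a^2 - 54*a + 27) = (a - 3)*(a - 1)*(a^3 - 9*a^2 + 27*a - 27) = (a - 3)^2*(a - 1)*(a^2 - 6*a + 9) = (a - 3)^3*(a - 1)*(a - 3)
(5) = (g + 4)*(g^2 - g - 20) = (g - 5)*(g + 4)*(g + 4)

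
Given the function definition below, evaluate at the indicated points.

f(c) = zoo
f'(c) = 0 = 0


f(c) = zoo
f'(c) = 0 = 0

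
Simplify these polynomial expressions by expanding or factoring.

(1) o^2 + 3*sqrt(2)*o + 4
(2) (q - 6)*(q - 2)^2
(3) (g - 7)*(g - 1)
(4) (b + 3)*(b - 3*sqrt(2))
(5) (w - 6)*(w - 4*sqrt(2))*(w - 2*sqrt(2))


(1) = (o + sqrt(2))*(o + 2*sqrt(2))
(2) = q^3 - 10*q^2 + 28*q - 24
(3) = g^2 - 8*g + 7
(4) = b^2 - 3*sqrt(2)*b + 3*b - 9*sqrt(2)
(5) = w^3 - 6*sqrt(2)*w^2 - 6*w^2 + 16*w + 36*sqrt(2)*w - 96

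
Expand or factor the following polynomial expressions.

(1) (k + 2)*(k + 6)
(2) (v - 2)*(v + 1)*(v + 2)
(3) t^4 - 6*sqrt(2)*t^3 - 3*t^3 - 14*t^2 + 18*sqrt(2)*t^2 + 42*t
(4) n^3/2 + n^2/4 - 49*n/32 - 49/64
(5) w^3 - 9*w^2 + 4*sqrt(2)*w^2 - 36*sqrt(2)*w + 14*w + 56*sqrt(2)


(1) = k^2 + 8*k + 12
(2) = v^3 + v^2 - 4*v - 4
(3) = t*(t - 3)*(t - 7*sqrt(2))*(t + sqrt(2))
(4) = (n/2 + 1/4)*(n - 7/4)*(n + 7/4)
(5) = (w - 7)*(w - 2)*(w + 4*sqrt(2))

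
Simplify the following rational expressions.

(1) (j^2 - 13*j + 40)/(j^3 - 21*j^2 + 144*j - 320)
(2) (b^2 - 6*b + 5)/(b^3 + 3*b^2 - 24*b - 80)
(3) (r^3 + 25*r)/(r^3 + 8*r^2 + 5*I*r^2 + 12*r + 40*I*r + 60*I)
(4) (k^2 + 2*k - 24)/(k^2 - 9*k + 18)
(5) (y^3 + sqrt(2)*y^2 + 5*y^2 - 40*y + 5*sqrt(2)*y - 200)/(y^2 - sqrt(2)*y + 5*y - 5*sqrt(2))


(1) = 1/(j - 8)
(2) = (b - 1)/(b^2 + 8*b + 16)
(3) = (r^2 - 5*I*r)/(r^2 + 8*r + 12)
(4) = (k^2 + 2*k - 24)/(k^2 - 9*k + 18)
(5) = (y^2 + sqrt(2)*y - 40)/(y - sqrt(2))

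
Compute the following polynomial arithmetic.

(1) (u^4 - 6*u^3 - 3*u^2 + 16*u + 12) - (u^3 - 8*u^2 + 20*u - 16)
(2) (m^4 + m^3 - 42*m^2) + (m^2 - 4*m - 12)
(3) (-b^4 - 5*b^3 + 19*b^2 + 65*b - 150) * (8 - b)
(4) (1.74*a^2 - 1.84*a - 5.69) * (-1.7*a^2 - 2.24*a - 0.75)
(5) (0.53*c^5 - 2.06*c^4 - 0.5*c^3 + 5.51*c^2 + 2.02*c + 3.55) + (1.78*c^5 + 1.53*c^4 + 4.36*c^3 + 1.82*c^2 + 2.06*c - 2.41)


(1) = u^4 - 7*u^3 + 5*u^2 - 4*u + 28
(2) = m^4 + m^3 - 41*m^2 - 4*m - 12
(3) = b^5 - 3*b^4 - 59*b^3 + 87*b^2 + 670*b - 1200
(4) = -2.958*a^4 - 0.7696*a^3 + 12.4896*a^2 + 14.1256*a + 4.2675
(5) = 2.31*c^5 - 0.53*c^4 + 3.86*c^3 + 7.33*c^2 + 4.08*c + 1.14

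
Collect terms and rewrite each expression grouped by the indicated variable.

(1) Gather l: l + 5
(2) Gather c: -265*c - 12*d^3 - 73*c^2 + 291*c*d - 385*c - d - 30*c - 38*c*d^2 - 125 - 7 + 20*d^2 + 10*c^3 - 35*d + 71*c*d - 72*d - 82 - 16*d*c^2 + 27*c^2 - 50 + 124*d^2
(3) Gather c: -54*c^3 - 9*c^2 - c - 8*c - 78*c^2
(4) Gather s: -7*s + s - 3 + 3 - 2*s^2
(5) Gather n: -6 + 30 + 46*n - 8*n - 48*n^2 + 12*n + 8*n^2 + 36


(1) = l + 5
(2) = 10*c^3 + c^2*(-16*d - 46) + c*(-38*d^2 + 362*d - 680) - 12*d^3 + 144*d^2 - 108*d - 264
(3) = -54*c^3 - 87*c^2 - 9*c
(4) = -2*s^2 - 6*s
(5) = -40*n^2 + 50*n + 60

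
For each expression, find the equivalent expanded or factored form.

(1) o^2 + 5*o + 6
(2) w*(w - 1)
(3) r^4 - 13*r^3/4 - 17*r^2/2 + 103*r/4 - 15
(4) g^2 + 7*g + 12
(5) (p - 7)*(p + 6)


(1) = (o + 2)*(o + 3)
(2) = w^2 - w
(3) = (r - 4)*(r - 5/4)*(r - 1)*(r + 3)
(4) = (g + 3)*(g + 4)
(5) = p^2 - p - 42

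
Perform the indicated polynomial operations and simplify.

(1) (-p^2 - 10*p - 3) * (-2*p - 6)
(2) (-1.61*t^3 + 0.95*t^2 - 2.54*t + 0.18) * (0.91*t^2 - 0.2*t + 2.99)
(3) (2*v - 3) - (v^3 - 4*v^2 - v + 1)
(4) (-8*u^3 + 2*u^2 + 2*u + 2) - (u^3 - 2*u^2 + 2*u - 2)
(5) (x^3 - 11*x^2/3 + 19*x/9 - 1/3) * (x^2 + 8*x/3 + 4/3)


(1) = 2*p^3 + 26*p^2 + 66*p + 18
(2) = -1.4651*t^5 + 1.1865*t^4 - 7.3153*t^3 + 3.5123*t^2 - 7.6306*t + 0.5382
(3) = -v^3 + 4*v^2 + 3*v - 4
(4) = -9*u^3 + 4*u^2 + 4
(5) = x^5 - x^4 - 19*x^3/3 + 11*x^2/27 + 52*x/27 - 4/9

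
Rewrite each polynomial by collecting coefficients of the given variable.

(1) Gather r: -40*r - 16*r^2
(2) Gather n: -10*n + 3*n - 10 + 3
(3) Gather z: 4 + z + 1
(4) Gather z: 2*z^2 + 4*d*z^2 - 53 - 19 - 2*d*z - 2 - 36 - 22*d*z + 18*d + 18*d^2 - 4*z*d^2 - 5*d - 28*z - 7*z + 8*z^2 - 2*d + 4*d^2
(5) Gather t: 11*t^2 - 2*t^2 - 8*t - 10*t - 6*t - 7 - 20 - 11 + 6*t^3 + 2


(1) = -16*r^2 - 40*r
(2) = -7*n - 7
(3) = z + 5
(4) = 22*d^2 + 11*d + z^2*(4*d + 10) + z*(-4*d^2 - 24*d - 35) - 110
(5) = 6*t^3 + 9*t^2 - 24*t - 36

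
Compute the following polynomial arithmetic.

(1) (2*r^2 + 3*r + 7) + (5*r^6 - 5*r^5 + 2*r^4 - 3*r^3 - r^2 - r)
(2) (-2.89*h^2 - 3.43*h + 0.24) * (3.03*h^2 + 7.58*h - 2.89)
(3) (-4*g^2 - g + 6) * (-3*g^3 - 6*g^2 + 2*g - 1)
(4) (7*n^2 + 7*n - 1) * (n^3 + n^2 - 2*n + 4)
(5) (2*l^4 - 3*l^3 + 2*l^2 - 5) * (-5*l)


(1) = 5*r^6 - 5*r^5 + 2*r^4 - 3*r^3 + r^2 + 2*r + 7
(2) = -8.7567*h^4 - 32.2991*h^3 - 16.9201*h^2 + 11.7319*h - 0.6936
(3) = 12*g^5 + 27*g^4 - 20*g^3 - 34*g^2 + 13*g - 6
(4) = 7*n^5 + 14*n^4 - 8*n^3 + 13*n^2 + 30*n - 4
(5) = -10*l^5 + 15*l^4 - 10*l^3 + 25*l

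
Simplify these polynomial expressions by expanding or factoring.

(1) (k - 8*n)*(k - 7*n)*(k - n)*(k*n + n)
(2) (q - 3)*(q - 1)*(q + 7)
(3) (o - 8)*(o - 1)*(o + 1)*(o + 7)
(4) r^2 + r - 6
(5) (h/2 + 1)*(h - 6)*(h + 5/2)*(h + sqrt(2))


(1) = k^4*n - 16*k^3*n^2 + k^3*n + 71*k^2*n^3 - 16*k^2*n^2 - 56*k*n^4 + 71*k*n^3 - 56*n^4
(2) = q^3 + 3*q^2 - 25*q + 21
(3) = o^4 - o^3 - 57*o^2 + o + 56
(4) = (r - 2)*(r + 3)
(5) = h^4/2 - 3*h^3/4 + sqrt(2)*h^3/2 - 11*h^2 - 3*sqrt(2)*h^2/4 - 11*sqrt(2)*h - 15*h - 15*sqrt(2)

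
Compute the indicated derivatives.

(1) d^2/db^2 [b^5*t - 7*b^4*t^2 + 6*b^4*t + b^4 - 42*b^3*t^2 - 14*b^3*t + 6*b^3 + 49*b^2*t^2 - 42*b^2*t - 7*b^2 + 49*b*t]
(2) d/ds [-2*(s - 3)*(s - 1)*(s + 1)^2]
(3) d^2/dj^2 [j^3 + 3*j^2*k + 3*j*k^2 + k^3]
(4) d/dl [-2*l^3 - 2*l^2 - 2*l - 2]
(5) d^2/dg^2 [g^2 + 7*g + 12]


(1) = 20*b^3*t - 84*b^2*t^2 + 72*b^2*t + 12*b^2 - 252*b*t^2 - 84*b*t + 36*b + 98*t^2 - 84*t - 14
(2) = -8*s^3 + 12*s^2 + 16*s - 4
(3) = 6*j + 6*k
(4) = -6*l^2 - 4*l - 2
(5) = 2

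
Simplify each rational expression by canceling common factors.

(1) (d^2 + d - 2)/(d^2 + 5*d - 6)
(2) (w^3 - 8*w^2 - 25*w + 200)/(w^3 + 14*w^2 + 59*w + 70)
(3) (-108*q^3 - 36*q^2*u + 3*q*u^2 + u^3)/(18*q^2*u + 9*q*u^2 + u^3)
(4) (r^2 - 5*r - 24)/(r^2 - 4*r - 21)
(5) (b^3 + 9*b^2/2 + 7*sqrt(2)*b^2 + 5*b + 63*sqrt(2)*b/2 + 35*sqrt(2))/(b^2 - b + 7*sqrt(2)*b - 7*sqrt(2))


(1) = (d + 2)/(d + 6)
(2) = (w^2 - 13*w + 40)/(w^2 + 9*w + 14)
(3) = (-6*q + u)/u
(4) = (r - 8)/(r - 7)
(5) = (2*b^2 + 9*b + 10)/(2*b - 2)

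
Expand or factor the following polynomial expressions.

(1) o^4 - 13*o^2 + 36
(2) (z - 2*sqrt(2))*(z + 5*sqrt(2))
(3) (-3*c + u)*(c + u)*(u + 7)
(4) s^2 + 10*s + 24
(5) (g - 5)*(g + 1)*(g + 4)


(1) = (o - 3)*(o - 2)*(o + 2)*(o + 3)
(2) = z^2 + 3*sqrt(2)*z - 20
(3) = -3*c^2*u - 21*c^2 - 2*c*u^2 - 14*c*u + u^3 + 7*u^2
(4) = (s + 4)*(s + 6)
(5) = g^3 - 21*g - 20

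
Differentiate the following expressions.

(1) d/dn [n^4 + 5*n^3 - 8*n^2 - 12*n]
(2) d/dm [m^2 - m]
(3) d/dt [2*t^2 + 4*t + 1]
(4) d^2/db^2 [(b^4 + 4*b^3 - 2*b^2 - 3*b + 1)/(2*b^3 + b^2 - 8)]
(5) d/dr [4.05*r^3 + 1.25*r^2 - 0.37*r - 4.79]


(1) = 4*n^3 + 15*n^2 - 16*n - 12
(2) = 2*m - 1
(3) = 4*t + 4
(4) = 2*(-15*b^6 + 12*b^5 + 366*b^4 - 179*b^3 + 51*b^2 + 744*b - 120)/(8*b^9 + 12*b^8 + 6*b^7 - 95*b^6 - 96*b^5 - 24*b^4 + 384*b^3 + 192*b^2 - 512)
(5) = 12.15*r^2 + 2.5*r - 0.37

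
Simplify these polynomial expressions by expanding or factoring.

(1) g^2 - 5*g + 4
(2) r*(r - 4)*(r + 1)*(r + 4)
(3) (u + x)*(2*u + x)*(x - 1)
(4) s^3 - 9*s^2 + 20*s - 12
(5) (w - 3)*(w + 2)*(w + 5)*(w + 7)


(1) = (g - 4)*(g - 1)
(2) = r^4 + r^3 - 16*r^2 - 16*r
(3) = 2*u^2*x - 2*u^2 + 3*u*x^2 - 3*u*x + x^3 - x^2
(4) = (s - 6)*(s - 2)*(s - 1)
(5) = w^4 + 11*w^3 + 17*w^2 - 107*w - 210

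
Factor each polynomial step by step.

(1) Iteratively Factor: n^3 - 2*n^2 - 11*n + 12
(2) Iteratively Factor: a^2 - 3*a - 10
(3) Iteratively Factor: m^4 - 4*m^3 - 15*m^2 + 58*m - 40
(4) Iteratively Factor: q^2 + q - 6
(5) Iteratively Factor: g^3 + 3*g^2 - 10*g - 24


(1) = (n - 4)*(n^2 + 2*n - 3) = (n - 4)*(n + 3)*(n - 1)
(2) = (a + 2)*(a - 5)
(3) = (m - 2)*(m^3 - 2*m^2 - 19*m + 20) = (m - 5)*(m - 2)*(m^2 + 3*m - 4) = (m - 5)*(m - 2)*(m - 1)*(m + 4)
(4) = (q + 3)*(q - 2)
(5) = (g + 4)*(g^2 - g - 6) = (g - 3)*(g + 4)*(g + 2)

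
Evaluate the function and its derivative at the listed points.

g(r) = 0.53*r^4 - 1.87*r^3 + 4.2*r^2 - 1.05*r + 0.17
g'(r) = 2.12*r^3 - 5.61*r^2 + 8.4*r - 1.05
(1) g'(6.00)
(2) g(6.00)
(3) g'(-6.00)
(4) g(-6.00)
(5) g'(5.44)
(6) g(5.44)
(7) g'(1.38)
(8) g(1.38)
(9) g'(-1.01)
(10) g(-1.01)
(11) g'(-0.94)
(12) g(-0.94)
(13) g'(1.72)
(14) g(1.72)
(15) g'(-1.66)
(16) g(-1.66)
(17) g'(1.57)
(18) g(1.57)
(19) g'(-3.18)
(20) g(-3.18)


(1) = 305.31
(2) = 428.03
(3) = -711.33
(4) = 1248.47
(5) = 219.92
(6) = 281.87
(7) = 5.43
(8) = 3.73
(9) = -17.44
(10) = 7.99
(11) = -15.66
(12) = 6.84
(13) = 7.59
(14) = 5.91
(15) = -40.15
(16) = 26.06
(17) = 6.51
(18) = 4.86
(19) = -152.67
(20) = 160.31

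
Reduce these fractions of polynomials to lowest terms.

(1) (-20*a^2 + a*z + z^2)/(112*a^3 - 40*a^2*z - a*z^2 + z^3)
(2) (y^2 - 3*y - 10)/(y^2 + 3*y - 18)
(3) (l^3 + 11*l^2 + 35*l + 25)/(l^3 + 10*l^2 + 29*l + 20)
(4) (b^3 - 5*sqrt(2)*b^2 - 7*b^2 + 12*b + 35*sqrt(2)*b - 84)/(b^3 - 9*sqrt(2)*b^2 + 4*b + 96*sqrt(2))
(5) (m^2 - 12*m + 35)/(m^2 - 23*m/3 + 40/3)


(1) = (5*a + z)/(-28*a^2 + 3*a*z + z^2)
(2) = (y^2 - 3*y - 10)/(y^2 + 3*y - 18)
(3) = (l + 5)/(l + 4)
(4) = (b^2 + b*(-7 - 2*sqrt(2)) + 14*sqrt(2))/(b^2 - 6*sqrt(2)*b - 32)
(5) = (3*m - 21)/(3*m - 8)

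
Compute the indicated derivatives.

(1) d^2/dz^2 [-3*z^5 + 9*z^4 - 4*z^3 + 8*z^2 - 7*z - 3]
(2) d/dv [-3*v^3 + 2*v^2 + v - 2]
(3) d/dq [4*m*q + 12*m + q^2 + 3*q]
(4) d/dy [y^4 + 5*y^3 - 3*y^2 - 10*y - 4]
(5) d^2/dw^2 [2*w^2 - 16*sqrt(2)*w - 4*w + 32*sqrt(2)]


(1) = -60*z^3 + 108*z^2 - 24*z + 16
(2) = -9*v^2 + 4*v + 1
(3) = 4*m + 2*q + 3
(4) = 4*y^3 + 15*y^2 - 6*y - 10
(5) = 4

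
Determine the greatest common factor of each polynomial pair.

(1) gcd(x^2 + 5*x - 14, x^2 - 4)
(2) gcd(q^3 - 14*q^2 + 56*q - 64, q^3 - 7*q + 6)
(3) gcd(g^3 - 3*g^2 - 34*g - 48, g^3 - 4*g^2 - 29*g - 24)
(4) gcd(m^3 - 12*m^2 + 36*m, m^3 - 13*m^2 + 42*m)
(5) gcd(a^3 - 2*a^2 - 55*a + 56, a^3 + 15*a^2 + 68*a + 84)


(1) = x - 2
(2) = gcd((q - 8)*(q - 4)*(q - 2), (q - 2)*(q - 1)*(q + 3)) = q - 2
(3) = g^2 - 5*g - 24
(4) = gcd(m*(m - 6)^2, m*(m - 7)*(m - 6)) = m^2 - 6*m
(5) = gcd((a - 8)*(a - 1)*(a + 7), (a + 2)*(a + 6)*(a + 7)) = a + 7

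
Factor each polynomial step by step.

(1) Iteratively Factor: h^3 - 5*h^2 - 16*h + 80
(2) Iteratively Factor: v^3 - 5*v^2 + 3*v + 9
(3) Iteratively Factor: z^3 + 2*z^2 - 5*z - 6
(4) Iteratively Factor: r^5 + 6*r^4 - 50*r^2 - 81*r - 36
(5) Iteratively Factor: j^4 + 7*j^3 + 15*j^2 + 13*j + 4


(1) = (h - 4)*(h^2 - h - 20) = (h - 4)*(h + 4)*(h - 5)
(2) = (v + 1)*(v^2 - 6*v + 9) = (v - 3)*(v + 1)*(v - 3)
(3) = (z + 3)*(z^2 - z - 2) = (z - 2)*(z + 3)*(z + 1)
(4) = (r - 3)*(r^4 + 9*r^3 + 27*r^2 + 31*r + 12) = (r - 3)*(r + 4)*(r^3 + 5*r^2 + 7*r + 3) = (r - 3)*(r + 1)*(r + 4)*(r^2 + 4*r + 3) = (r - 3)*(r + 1)*(r + 3)*(r + 4)*(r + 1)
(5) = (j + 4)*(j^3 + 3*j^2 + 3*j + 1) = (j + 1)*(j + 4)*(j^2 + 2*j + 1) = (j + 1)^2*(j + 4)*(j + 1)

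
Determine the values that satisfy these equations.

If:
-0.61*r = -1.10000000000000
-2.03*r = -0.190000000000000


Then:
No Solution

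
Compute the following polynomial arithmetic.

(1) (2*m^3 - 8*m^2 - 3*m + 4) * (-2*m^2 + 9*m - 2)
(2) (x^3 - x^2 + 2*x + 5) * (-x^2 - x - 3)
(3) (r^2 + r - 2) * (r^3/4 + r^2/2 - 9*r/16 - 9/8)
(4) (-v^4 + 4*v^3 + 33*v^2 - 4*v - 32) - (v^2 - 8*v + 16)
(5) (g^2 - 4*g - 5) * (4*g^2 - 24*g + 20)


(1) = -4*m^5 + 34*m^4 - 70*m^3 - 19*m^2 + 42*m - 8
(2) = -x^5 - 4*x^3 - 4*x^2 - 11*x - 15
(3) = r^5/4 + 3*r^4/4 - 9*r^3/16 - 43*r^2/16 + 9/4
(4) = -v^4 + 4*v^3 + 32*v^2 + 4*v - 48
(5) = 4*g^4 - 40*g^3 + 96*g^2 + 40*g - 100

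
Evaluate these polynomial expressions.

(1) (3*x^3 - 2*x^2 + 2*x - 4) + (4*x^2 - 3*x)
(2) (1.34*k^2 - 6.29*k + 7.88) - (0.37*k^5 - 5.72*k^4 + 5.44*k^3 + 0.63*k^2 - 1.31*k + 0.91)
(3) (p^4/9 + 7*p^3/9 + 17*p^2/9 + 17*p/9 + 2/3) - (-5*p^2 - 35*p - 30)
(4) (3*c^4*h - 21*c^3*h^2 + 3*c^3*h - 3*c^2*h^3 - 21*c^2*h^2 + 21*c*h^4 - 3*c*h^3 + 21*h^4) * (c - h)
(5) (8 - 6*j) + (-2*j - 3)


(1) = 3*x^3 + 2*x^2 - x - 4
(2) = -0.37*k^5 + 5.72*k^4 - 5.44*k^3 + 0.71*k^2 - 4.98*k + 6.97
(3) = p^4/9 + 7*p^3/9 + 62*p^2/9 + 332*p/9 + 92/3
(4) = 3*c^5*h - 24*c^4*h^2 + 3*c^4*h + 18*c^3*h^3 - 24*c^3*h^2 + 24*c^2*h^4 + 18*c^2*h^3 - 21*c*h^5 + 24*c*h^4 - 21*h^5
(5) = 5 - 8*j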